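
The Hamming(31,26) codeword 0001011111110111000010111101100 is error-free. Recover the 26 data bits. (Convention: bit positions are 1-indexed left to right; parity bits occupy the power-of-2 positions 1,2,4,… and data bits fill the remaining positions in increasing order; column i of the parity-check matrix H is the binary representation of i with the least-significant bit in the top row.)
Parity bits occupy power-of-2 positions; data bits are at positions {3,5,6,7,9,10,11,12,13,14,15,17,18,19,20,21,22,23,24,25,26,27,28,29,30,31} (1-indexed).
Extract: c[3]=0 c[5]=0 c[6]=1 c[7]=1 c[9]=1 c[10]=1 c[11]=1 c[12]=1 c[13]=0 c[14]=1 c[15]=1 c[17]=0 c[18]=0 c[19]=0 c[20]=0 c[21]=1 c[22]=0 c[23]=1 c[24]=1 c[25]=1 c[26]=1 c[27]=0 c[28]=1 c[29]=1 c[30]=0 c[31]=0
Data = 00111111011000010111101100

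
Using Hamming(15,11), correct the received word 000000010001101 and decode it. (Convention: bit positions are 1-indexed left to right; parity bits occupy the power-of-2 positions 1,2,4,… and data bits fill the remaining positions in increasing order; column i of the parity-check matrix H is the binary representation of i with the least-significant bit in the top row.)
Syndrome s = H · r^T (mod 2), r = 000000010001101:
  s[0] = (101010101010101)·(000000010001101) mod 2 = 0+0+0+0+0+0+0+0+0+0+0+0+1+0+1 mod 2 = 0
  s[1] = (011001100110011)·(000000010001101) mod 2 = 0+0+0+0+0+0+0+0+0+0+0+0+0+0+1 mod 2 = 1
  s[2] = (000111100001111)·(000000010001101) mod 2 = 0+0+0+0+0+0+0+0+0+0+0+1+1+0+1 mod 2 = 1
  s[3] = (000000011111111)·(000000010001101) mod 2 = 0+0+0+0+0+0+0+1+0+0+0+1+1+0+1 mod 2 = 0
Syndrome = 0110
Column 6 of H equals this syndrome → error at bit 6 (1-indexed).
Flip bit 6: 000000010001101 → 000001010001101
Extract data bits at positions {3,5,6,7,9,10,11,12,13,14,15}: 00100001101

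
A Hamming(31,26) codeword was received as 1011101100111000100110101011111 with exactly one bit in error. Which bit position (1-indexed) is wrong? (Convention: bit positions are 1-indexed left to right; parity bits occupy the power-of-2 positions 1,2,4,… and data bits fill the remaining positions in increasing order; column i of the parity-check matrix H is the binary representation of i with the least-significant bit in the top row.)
Syndrome s = H · r^T (mod 2), r = 1011101100111000100110101011111:
  s[0] = (1010101010101010101010101010101)·(1011101100111000100110101011111) mod 2 = 1+0+1+0+1+0+1+0+0+0+1+0+1+0+0+0+1+0+0+0+1+0+1+0+1+0+1+0+1+0+1 mod 2 = 1
  s[1] = (0110011001100110011001100110011)·(1011101100111000100110101011111) mod 2 = 0+0+1+0+0+0+1+0+0+0+1+0+0+0+0+0+0+0+0+0+0+0+1+0+0+0+1+0+0+1+1 mod 2 = 1
  s[2] = (0001111000011110000111100001111)·(1011101100111000100110101011111) mod 2 = 0+0+0+1+1+0+1+0+0+0+0+1+1+0+0+0+0+0+0+1+1+0+1+0+0+0+0+1+1+1+1 mod 2 = 0
  s[3] = (0000000111111110000000011111111)·(1011101100111000100110101011111) mod 2 = 0+0+0+0+0+0+0+1+0+0+1+1+1+0+0+0+0+0+0+0+0+0+0+0+1+0+1+1+1+1+1 mod 2 = 0
  s[4] = (0000000000000001111111111111111)·(1011101100111000100110101011111) mod 2 = 0+0+0+0+0+0+0+0+0+0+0+0+0+0+0+0+1+0+0+1+1+0+1+0+1+0+1+1+1+1+1 mod 2 = 0
Syndrome = 11000
Column i of H is the binary representation of i, so the syndrome is the binary index of the flipped bit.
Read s = 11000 with s[0] as LSB: 1·2^0 + 1·2^1 + 0·2^2 + 0·2^3 + 0·2^4 = 3.
Error is at bit position 3.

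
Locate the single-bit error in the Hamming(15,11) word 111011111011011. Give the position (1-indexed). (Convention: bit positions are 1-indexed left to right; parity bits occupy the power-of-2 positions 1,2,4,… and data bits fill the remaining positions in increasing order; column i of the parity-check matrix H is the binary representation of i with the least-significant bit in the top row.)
Syndrome s = H · r^T (mod 2), r = 111011111011011:
  s[0] = (101010101010101)·(111011111011011) mod 2 = 1+0+1+0+1+0+1+0+1+0+1+0+0+0+1 mod 2 = 1
  s[1] = (011001100110011)·(111011111011011) mod 2 = 0+1+1+0+0+1+1+0+0+0+1+0+0+1+1 mod 2 = 1
  s[2] = (000111100001111)·(111011111011011) mod 2 = 0+0+0+0+1+1+1+0+0+0+0+1+0+1+1 mod 2 = 0
  s[3] = (000000011111111)·(111011111011011) mod 2 = 0+0+0+0+0+0+0+1+1+0+1+1+0+1+1 mod 2 = 0
Syndrome = 1100
Column i of H is the binary representation of i, so the syndrome is the binary index of the flipped bit.
Read s = 1100 with s[0] as LSB: 1·2^0 + 1·2^1 + 0·2^2 + 0·2^3 = 3.
Error is at bit position 3.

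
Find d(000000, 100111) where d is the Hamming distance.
XOR = 100111, count of 1s = 4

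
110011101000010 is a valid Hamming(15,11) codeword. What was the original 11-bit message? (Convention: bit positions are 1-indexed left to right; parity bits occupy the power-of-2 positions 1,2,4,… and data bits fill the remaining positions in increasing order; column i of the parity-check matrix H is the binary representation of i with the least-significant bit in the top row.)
Parity bits occupy power-of-2 positions; data bits are at positions {3,5,6,7,9,10,11,12,13,14,15} (1-indexed).
Extract: c[3]=0 c[5]=1 c[6]=1 c[7]=1 c[9]=1 c[10]=0 c[11]=0 c[12]=0 c[13]=0 c[14]=1 c[15]=0
Data = 01111000010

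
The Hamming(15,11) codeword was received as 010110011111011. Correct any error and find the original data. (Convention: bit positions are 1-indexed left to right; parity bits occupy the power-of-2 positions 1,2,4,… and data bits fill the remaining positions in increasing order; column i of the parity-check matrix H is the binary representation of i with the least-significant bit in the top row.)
Syndrome s = H · r^T (mod 2), r = 010110011111011:
  s[0] = (101010101010101)·(010110011111011) mod 2 = 0+0+0+0+1+0+0+0+1+0+1+0+0+0+1 mod 2 = 0
  s[1] = (011001100110011)·(010110011111011) mod 2 = 0+1+0+0+0+0+0+0+0+1+1+0+0+1+1 mod 2 = 1
  s[2] = (000111100001111)·(010110011111011) mod 2 = 0+0+0+1+1+0+0+0+0+0+0+1+0+1+1 mod 2 = 1
  s[3] = (000000011111111)·(010110011111011) mod 2 = 0+0+0+0+0+0+0+1+1+1+1+1+0+1+1 mod 2 = 1
Syndrome = 0111
Column 14 of H equals this syndrome → error at bit 14 (1-indexed).
Flip bit 14: 010110011111011 → 010110011111001
Extract data bits at positions {3,5,6,7,9,10,11,12,13,14,15}: 01001111001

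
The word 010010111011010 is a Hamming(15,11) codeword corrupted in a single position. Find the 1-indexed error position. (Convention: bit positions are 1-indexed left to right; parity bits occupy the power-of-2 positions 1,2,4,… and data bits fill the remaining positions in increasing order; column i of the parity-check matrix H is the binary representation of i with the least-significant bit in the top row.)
Syndrome s = H · r^T (mod 2), r = 010010111011010:
  s[0] = (101010101010101)·(010010111011010) mod 2 = 0+0+0+0+1+0+1+0+1+0+1+0+0+0+0 mod 2 = 0
  s[1] = (011001100110011)·(010010111011010) mod 2 = 0+1+0+0+0+0+1+0+0+0+1+0+0+1+0 mod 2 = 0
  s[2] = (000111100001111)·(010010111011010) mod 2 = 0+0+0+0+1+0+1+0+0+0+0+1+0+1+0 mod 2 = 0
  s[3] = (000000011111111)·(010010111011010) mod 2 = 0+0+0+0+0+0+0+1+1+0+1+1+0+1+0 mod 2 = 1
Syndrome = 0001
Column i of H is the binary representation of i, so the syndrome is the binary index of the flipped bit.
Read s = 0001 with s[0] as LSB: 0·2^0 + 0·2^1 + 0·2^2 + 1·2^3 = 8.
Error is at bit position 8.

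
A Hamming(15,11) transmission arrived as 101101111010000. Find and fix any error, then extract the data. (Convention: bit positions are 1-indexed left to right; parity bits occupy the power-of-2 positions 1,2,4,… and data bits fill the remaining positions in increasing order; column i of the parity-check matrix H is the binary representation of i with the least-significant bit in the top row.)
Syndrome s = H · r^T (mod 2), r = 101101111010000:
  s[0] = (101010101010101)·(101101111010000) mod 2 = 1+0+1+0+0+0+1+0+1+0+1+0+0+0+0 mod 2 = 1
  s[1] = (011001100110011)·(101101111010000) mod 2 = 0+0+1+0+0+1+1+0+0+0+1+0+0+0+0 mod 2 = 0
  s[2] = (000111100001111)·(101101111010000) mod 2 = 0+0+0+1+0+1+1+0+0+0+0+0+0+0+0 mod 2 = 1
  s[3] = (000000011111111)·(101101111010000) mod 2 = 0+0+0+0+0+0+0+1+1+0+1+0+0+0+0 mod 2 = 1
Syndrome = 1011
Column 13 of H equals this syndrome → error at bit 13 (1-indexed).
Flip bit 13: 101101111010000 → 101101111010100
Extract data bits at positions {3,5,6,7,9,10,11,12,13,14,15}: 10111010100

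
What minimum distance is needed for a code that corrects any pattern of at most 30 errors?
Correcting t errors requires d_min ≥ 2t + 1 = 2·30 + 1 = 61.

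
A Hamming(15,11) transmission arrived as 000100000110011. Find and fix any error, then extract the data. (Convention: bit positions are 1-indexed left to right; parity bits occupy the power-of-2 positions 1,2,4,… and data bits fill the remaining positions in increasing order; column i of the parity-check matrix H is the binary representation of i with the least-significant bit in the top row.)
Syndrome s = H · r^T (mod 2), r = 000100000110011:
  s[0] = (101010101010101)·(000100000110011) mod 2 = 0+0+0+0+0+0+0+0+0+0+1+0+0+0+1 mod 2 = 0
  s[1] = (011001100110011)·(000100000110011) mod 2 = 0+0+0+0+0+0+0+0+0+1+1+0+0+1+1 mod 2 = 0
  s[2] = (000111100001111)·(000100000110011) mod 2 = 0+0+0+1+0+0+0+0+0+0+0+0+0+1+1 mod 2 = 1
  s[3] = (000000011111111)·(000100000110011) mod 2 = 0+0+0+0+0+0+0+0+0+1+1+0+0+1+1 mod 2 = 0
Syndrome = 0010
Column 4 of H equals this syndrome → error at bit 4 (1-indexed).
Flip bit 4: 000100000110011 → 000000000110011
Extract data bits at positions {3,5,6,7,9,10,11,12,13,14,15}: 00000110011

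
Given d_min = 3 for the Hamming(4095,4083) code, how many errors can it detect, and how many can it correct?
Detection only: up to d_min − 1 = 2 errors.
Correction: up to ⌊(d_min − 1)/2⌋ = ⌊2/2⌋ = 1 errors.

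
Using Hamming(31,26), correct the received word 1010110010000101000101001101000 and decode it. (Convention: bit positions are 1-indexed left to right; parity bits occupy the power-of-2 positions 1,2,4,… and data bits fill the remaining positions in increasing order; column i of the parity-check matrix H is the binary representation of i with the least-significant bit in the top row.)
Syndrome s = H · r^T (mod 2), r = 1010110010000101000101001101000:
  s[0] = (1010101010101010101010101010101)·(1010110010000101000101001101000) mod 2 = 1+0+1+0+1+0+0+0+1+0+0+0+0+0+0+0+0+0+0+0+0+0+0+0+1+0+0+0+0+0+0 mod 2 = 1
  s[1] = (0110011001100110011001100110011)·(1010110010000101000101001101000) mod 2 = 0+0+1+0+0+1+0+0+0+0+0+0+0+1+0+0+0+0+0+0+0+1+0+0+0+1+0+0+0+0+0 mod 2 = 1
  s[2] = (0001111000011110000111100001111)·(1010110010000101000101001101000) mod 2 = 0+0+0+0+1+1+0+0+0+0+0+0+0+1+0+0+0+0+0+1+0+1+0+0+0+0+0+1+0+0+0 mod 2 = 0
  s[3] = (0000000111111110000000011111111)·(1010110010000101000101001101000) mod 2 = 0+0+0+0+0+0+0+0+1+0+0+0+0+1+0+0+0+0+0+0+0+0+0+0+1+1+0+1+0+0+0 mod 2 = 1
  s[4] = (0000000000000001111111111111111)·(1010110010000101000101001101000) mod 2 = 0+0+0+0+0+0+0+0+0+0+0+0+0+0+0+1+0+0+0+1+0+1+0+0+1+1+0+1+0+0+0 mod 2 = 0
Syndrome = 11010
Column 11 of H equals this syndrome → error at bit 11 (1-indexed).
Flip bit 11: 1010110010000101000101001101000 → 1010110010100101000101001101000
Extract data bits at positions {3,5,6,7,9,10,11,12,13,14,15,17,18,19,20,21,22,23,24,25,26,27,28,29,30,31}: 11101010010000101001101000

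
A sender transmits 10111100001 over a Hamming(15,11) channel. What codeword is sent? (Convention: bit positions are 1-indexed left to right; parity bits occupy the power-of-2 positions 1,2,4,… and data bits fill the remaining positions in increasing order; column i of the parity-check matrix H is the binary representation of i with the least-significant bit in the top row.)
Codeword c = d · G (mod 2), d = 10111100001:
  c[0] = d·G[:,0] = (10111100001)·(11011010101) mod 2 = 1+0+0+1+1+0+0+0+0+0+1 mod 2 = 0
  c[1] = d·G[:,1] = (10111100001)·(10110110011) mod 2 = 1+0+1+1+0+1+0+0+0+0+1 mod 2 = 1
  c[2] = d·G[:,2] = (10111100001)·(10000000000) mod 2 = 1+0+0+0+0+0+0+0+0+0+0 mod 2 = 1
  c[3] = d·G[:,3] = (10111100001)·(01110001111) mod 2 = 0+0+1+1+0+0+0+0+0+0+1 mod 2 = 1
  c[4] = d·G[:,4] = (10111100001)·(01000000000) mod 2 = 0+0+0+0+0+0+0+0+0+0+0 mod 2 = 0
  c[5] = d·G[:,5] = (10111100001)·(00100000000) mod 2 = 0+0+1+0+0+0+0+0+0+0+0 mod 2 = 1
  c[6] = d·G[:,6] = (10111100001)·(00010000000) mod 2 = 0+0+0+1+0+0+0+0+0+0+0 mod 2 = 1
  c[7] = d·G[:,7] = (10111100001)·(00001111111) mod 2 = 0+0+0+0+1+1+0+0+0+0+1 mod 2 = 1
  c[8] = d·G[:,8] = (10111100001)·(00001000000) mod 2 = 0+0+0+0+1+0+0+0+0+0+0 mod 2 = 1
  c[9] = d·G[:,9] = (10111100001)·(00000100000) mod 2 = 0+0+0+0+0+1+0+0+0+0+0 mod 2 = 1
  c[10] = d·G[:,10] = (10111100001)·(00000010000) mod 2 = 0+0+0+0+0+0+0+0+0+0+0 mod 2 = 0
  c[11] = d·G[:,11] = (10111100001)·(00000001000) mod 2 = 0+0+0+0+0+0+0+0+0+0+0 mod 2 = 0
  c[12] = d·G[:,12] = (10111100001)·(00000000100) mod 2 = 0+0+0+0+0+0+0+0+0+0+0 mod 2 = 0
  c[13] = d·G[:,13] = (10111100001)·(00000000010) mod 2 = 0+0+0+0+0+0+0+0+0+0+0 mod 2 = 0
  c[14] = d·G[:,14] = (10111100001)·(00000000001) mod 2 = 0+0+0+0+0+0+0+0+0+0+1 mod 2 = 1
Codeword = 011101111100001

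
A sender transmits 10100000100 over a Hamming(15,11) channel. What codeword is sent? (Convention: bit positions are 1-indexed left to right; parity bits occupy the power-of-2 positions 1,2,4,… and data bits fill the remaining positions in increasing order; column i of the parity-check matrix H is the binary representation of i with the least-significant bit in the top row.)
Codeword c = d · G (mod 2), d = 10100000100:
  c[0] = d·G[:,0] = (10100000100)·(11011010101) mod 2 = 1+0+0+0+0+0+0+0+1+0+0 mod 2 = 0
  c[1] = d·G[:,1] = (10100000100)·(10110110011) mod 2 = 1+0+1+0+0+0+0+0+0+0+0 mod 2 = 0
  c[2] = d·G[:,2] = (10100000100)·(10000000000) mod 2 = 1+0+0+0+0+0+0+0+0+0+0 mod 2 = 1
  c[3] = d·G[:,3] = (10100000100)·(01110001111) mod 2 = 0+0+1+0+0+0+0+0+1+0+0 mod 2 = 0
  c[4] = d·G[:,4] = (10100000100)·(01000000000) mod 2 = 0+0+0+0+0+0+0+0+0+0+0 mod 2 = 0
  c[5] = d·G[:,5] = (10100000100)·(00100000000) mod 2 = 0+0+1+0+0+0+0+0+0+0+0 mod 2 = 1
  c[6] = d·G[:,6] = (10100000100)·(00010000000) mod 2 = 0+0+0+0+0+0+0+0+0+0+0 mod 2 = 0
  c[7] = d·G[:,7] = (10100000100)·(00001111111) mod 2 = 0+0+0+0+0+0+0+0+1+0+0 mod 2 = 1
  c[8] = d·G[:,8] = (10100000100)·(00001000000) mod 2 = 0+0+0+0+0+0+0+0+0+0+0 mod 2 = 0
  c[9] = d·G[:,9] = (10100000100)·(00000100000) mod 2 = 0+0+0+0+0+0+0+0+0+0+0 mod 2 = 0
  c[10] = d·G[:,10] = (10100000100)·(00000010000) mod 2 = 0+0+0+0+0+0+0+0+0+0+0 mod 2 = 0
  c[11] = d·G[:,11] = (10100000100)·(00000001000) mod 2 = 0+0+0+0+0+0+0+0+0+0+0 mod 2 = 0
  c[12] = d·G[:,12] = (10100000100)·(00000000100) mod 2 = 0+0+0+0+0+0+0+0+1+0+0 mod 2 = 1
  c[13] = d·G[:,13] = (10100000100)·(00000000010) mod 2 = 0+0+0+0+0+0+0+0+0+0+0 mod 2 = 0
  c[14] = d·G[:,14] = (10100000100)·(00000000001) mod 2 = 0+0+0+0+0+0+0+0+0+0+0 mod 2 = 0
Codeword = 001001010000100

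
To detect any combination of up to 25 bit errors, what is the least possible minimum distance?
Detecting e errors requires d_min ≥ e + 1 = 25 + 1 = 26.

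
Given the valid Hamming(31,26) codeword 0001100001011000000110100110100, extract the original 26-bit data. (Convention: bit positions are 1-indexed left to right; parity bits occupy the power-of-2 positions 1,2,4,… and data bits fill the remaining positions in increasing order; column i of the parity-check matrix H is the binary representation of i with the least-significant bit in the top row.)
Parity bits occupy power-of-2 positions; data bits are at positions {3,5,6,7,9,10,11,12,13,14,15,17,18,19,20,21,22,23,24,25,26,27,28,29,30,31} (1-indexed).
Extract: c[3]=0 c[5]=1 c[6]=0 c[7]=0 c[9]=0 c[10]=1 c[11]=0 c[12]=1 c[13]=1 c[14]=0 c[15]=0 c[17]=0 c[18]=0 c[19]=0 c[20]=1 c[21]=1 c[22]=0 c[23]=1 c[24]=0 c[25]=0 c[26]=1 c[27]=1 c[28]=0 c[29]=1 c[30]=0 c[31]=0
Data = 01000101100000110100110100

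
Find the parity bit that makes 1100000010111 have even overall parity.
Sum of data bits: 1+1+0+0+0+0+0+0+1+0+1+1+1 = 6.
6 mod 2 = 0, so parity bit = 0.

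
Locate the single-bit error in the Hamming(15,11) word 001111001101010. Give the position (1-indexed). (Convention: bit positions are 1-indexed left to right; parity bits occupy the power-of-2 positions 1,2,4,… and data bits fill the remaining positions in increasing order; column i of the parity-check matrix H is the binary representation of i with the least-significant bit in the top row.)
Syndrome s = H · r^T (mod 2), r = 001111001101010:
  s[0] = (101010101010101)·(001111001101010) mod 2 = 0+0+1+0+1+0+0+0+1+0+0+0+0+0+0 mod 2 = 1
  s[1] = (011001100110011)·(001111001101010) mod 2 = 0+0+1+0+0+1+0+0+0+1+0+0+0+1+0 mod 2 = 0
  s[2] = (000111100001111)·(001111001101010) mod 2 = 0+0+0+1+1+1+0+0+0+0+0+1+0+1+0 mod 2 = 1
  s[3] = (000000011111111)·(001111001101010) mod 2 = 0+0+0+0+0+0+0+0+1+1+0+1+0+1+0 mod 2 = 0
Syndrome = 1010
Column i of H is the binary representation of i, so the syndrome is the binary index of the flipped bit.
Read s = 1010 with s[0] as LSB: 1·2^0 + 0·2^1 + 1·2^2 + 0·2^3 = 5.
Error is at bit position 5.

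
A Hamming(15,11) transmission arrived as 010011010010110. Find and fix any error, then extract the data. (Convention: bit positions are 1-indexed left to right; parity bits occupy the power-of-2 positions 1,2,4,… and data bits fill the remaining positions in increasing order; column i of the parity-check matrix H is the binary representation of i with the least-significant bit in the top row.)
Syndrome s = H · r^T (mod 2), r = 010011010010110:
  s[0] = (101010101010101)·(010011010010110) mod 2 = 0+0+0+0+1+0+0+0+0+0+1+0+1+0+0 mod 2 = 1
  s[1] = (011001100110011)·(010011010010110) mod 2 = 0+1+0+0+0+1+0+0+0+0+1+0+0+1+0 mod 2 = 0
  s[2] = (000111100001111)·(010011010010110) mod 2 = 0+0+0+0+1+1+0+0+0+0+0+0+1+1+0 mod 2 = 0
  s[3] = (000000011111111)·(010011010010110) mod 2 = 0+0+0+0+0+0+0+1+0+0+1+0+1+1+0 mod 2 = 0
Syndrome = 1000
Column 1 of H equals this syndrome → error at bit 1 (1-indexed).
Flip bit 1: 010011010010110 → 110011010010110
Extract data bits at positions {3,5,6,7,9,10,11,12,13,14,15}: 01100010110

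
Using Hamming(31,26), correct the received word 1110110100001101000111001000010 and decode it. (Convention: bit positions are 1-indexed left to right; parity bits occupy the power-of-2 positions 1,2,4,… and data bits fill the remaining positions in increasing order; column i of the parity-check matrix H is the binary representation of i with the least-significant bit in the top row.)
Syndrome s = H · r^T (mod 2), r = 1110110100001101000111001000010:
  s[0] = (1010101010101010101010101010101)·(1110110100001101000111001000010) mod 2 = 1+0+1+0+1+0+0+0+0+0+0+0+1+0+0+0+0+0+0+0+1+0+0+0+1+0+0+0+0+0+0 mod 2 = 0
  s[1] = (0110011001100110011001100110011)·(1110110100001101000111001000010) mod 2 = 0+1+1+0+0+1+0+0+0+0+0+0+0+1+0+0+0+0+0+0+0+1+0+0+0+0+0+0+0+1+0 mod 2 = 0
  s[2] = (0001111000011110000111100001111)·(1110110100001101000111001000010) mod 2 = 0+0+0+0+1+1+0+0+0+0+0+0+1+1+0+0+0+0+0+1+1+1+0+0+0+0+0+0+0+1+0 mod 2 = 0
  s[3] = (0000000111111110000000011111111)·(1110110100001101000111001000010) mod 2 = 0+0+0+0+0+0+0+1+0+0+0+0+1+1+0+0+0+0+0+0+0+0+0+0+1+0+0+0+0+1+0 mod 2 = 1
  s[4] = (0000000000000001111111111111111)·(1110110100001101000111001000010) mod 2 = 0+0+0+0+0+0+0+0+0+0+0+0+0+0+0+1+0+0+0+1+1+1+0+0+1+0+0+0+0+1+0 mod 2 = 0
Syndrome = 00010
Column 8 of H equals this syndrome → error at bit 8 (1-indexed).
Flip bit 8: 1110110100001101000111001000010 → 1110110000001101000111001000010
Extract data bits at positions {3,5,6,7,9,10,11,12,13,14,15,17,18,19,20,21,22,23,24,25,26,27,28,29,30,31}: 11100000110000111001000010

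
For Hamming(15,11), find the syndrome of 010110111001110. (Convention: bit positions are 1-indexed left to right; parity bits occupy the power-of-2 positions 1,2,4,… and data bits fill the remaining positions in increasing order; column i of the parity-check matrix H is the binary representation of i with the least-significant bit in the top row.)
Syndrome s = H · r^T (mod 2), r = 010110111001110:
  s[0] = (101010101010101)·(010110111001110) mod 2 = 0+0+0+0+1+0+1+0+1+0+0+0+1+0+0 mod 2 = 0
  s[1] = (011001100110011)·(010110111001110) mod 2 = 0+1+0+0+0+0+1+0+0+0+0+0+0+1+0 mod 2 = 1
  s[2] = (000111100001111)·(010110111001110) mod 2 = 0+0+0+1+1+0+1+0+0+0+0+1+1+1+0 mod 2 = 0
  s[3] = (000000011111111)·(010110111001110) mod 2 = 0+0+0+0+0+0+0+1+1+0+0+1+1+1+0 mod 2 = 1
Syndrome = 0101
Non-zero syndrome: error at position 10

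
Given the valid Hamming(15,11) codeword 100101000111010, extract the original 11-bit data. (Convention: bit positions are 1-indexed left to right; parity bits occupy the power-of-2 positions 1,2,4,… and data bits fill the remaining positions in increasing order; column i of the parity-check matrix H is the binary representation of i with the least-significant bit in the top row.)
Parity bits occupy power-of-2 positions; data bits are at positions {3,5,6,7,9,10,11,12,13,14,15} (1-indexed).
Extract: c[3]=0 c[5]=0 c[6]=1 c[7]=0 c[9]=0 c[10]=1 c[11]=1 c[12]=1 c[13]=0 c[14]=1 c[15]=0
Data = 00100111010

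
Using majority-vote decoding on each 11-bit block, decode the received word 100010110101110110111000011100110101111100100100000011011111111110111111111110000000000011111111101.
Split into 11-bit blocks and majority-vote each:
  block 1 = 10001011010: 5 ones, 6 zeros → 0
  block 2 = 11101101110: 8 ones, 3 zeros → 1
  block 3 = 00011100110: 5 ones, 6 zeros → 0
  block 4 = 10111110010: 7 ones, 4 zeros → 1
  block 5 = 01000000110: 3 ones, 8 zeros → 0
  block 6 = 11111111110: 10 ones, 1 zeros → 1
  block 7 = 11111111111: 11 ones, 0 zeros → 1
  block 8 = 00000000000: 0 ones, 11 zeros → 0
  block 9 = 11111111101: 10 ones, 1 zeros → 1
Decoded = 010101101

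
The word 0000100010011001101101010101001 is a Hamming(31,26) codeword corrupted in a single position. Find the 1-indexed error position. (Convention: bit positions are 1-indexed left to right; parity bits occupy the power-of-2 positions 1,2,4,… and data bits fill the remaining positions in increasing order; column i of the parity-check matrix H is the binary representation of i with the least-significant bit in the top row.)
Syndrome s = H · r^T (mod 2), r = 0000100010011001101101010101001:
  s[0] = (1010101010101010101010101010101)·(0000100010011001101101010101001) mod 2 = 0+0+0+0+1+0+0+0+1+0+0+0+1+0+0+0+1+0+1+0+0+0+0+0+0+0+0+0+0+0+1 mod 2 = 0
  s[1] = (0110011001100110011001100110011)·(0000100010011001101101010101001) mod 2 = 0+0+0+0+0+0+0+0+0+0+0+0+0+0+0+0+0+0+1+0+0+1+0+0+0+1+0+0+0+0+1 mod 2 = 0
  s[2] = (0001111000011110000111100001111)·(0000100010011001101101010101001) mod 2 = 0+0+0+0+1+0+0+0+0+0+0+1+1+0+0+0+0+0+0+1+0+1+0+0+0+0+0+1+0+0+1 mod 2 = 1
  s[3] = (0000000111111110000000011111111)·(0000100010011001101101010101001) mod 2 = 0+0+0+0+0+0+0+0+1+0+0+1+1+0+0+0+0+0+0+0+0+0+0+1+0+1+0+1+0+0+1 mod 2 = 1
  s[4] = (0000000000000001111111111111111)·(0000100010011001101101010101001) mod 2 = 0+0+0+0+0+0+0+0+0+0+0+0+0+0+0+1+1+0+1+1+0+1+0+1+0+1+0+1+0+0+1 mod 2 = 1
Syndrome = 00111
Column i of H is the binary representation of i, so the syndrome is the binary index of the flipped bit.
Read s = 00111 with s[0] as LSB: 0·2^0 + 0·2^1 + 1·2^2 + 1·2^3 + 1·2^4 = 28.
Error is at bit position 28.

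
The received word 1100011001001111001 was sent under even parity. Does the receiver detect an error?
Sum of received bits: 1+1+0+0+0+1+1+0+0+1+0+0+1+1+1+1+0+0+1 = 10; 10 mod 2 = 0. Result is 0 → no error detected.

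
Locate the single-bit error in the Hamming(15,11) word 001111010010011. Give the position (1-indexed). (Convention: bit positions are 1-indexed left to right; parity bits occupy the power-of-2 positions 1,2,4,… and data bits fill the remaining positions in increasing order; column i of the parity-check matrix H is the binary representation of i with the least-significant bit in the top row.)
Syndrome s = H · r^T (mod 2), r = 001111010010011:
  s[0] = (101010101010101)·(001111010010011) mod 2 = 0+0+1+0+1+0+0+0+0+0+1+0+0+0+1 mod 2 = 0
  s[1] = (011001100110011)·(001111010010011) mod 2 = 0+0+1+0+0+1+0+0+0+0+1+0+0+1+1 mod 2 = 1
  s[2] = (000111100001111)·(001111010010011) mod 2 = 0+0+0+1+1+1+0+0+0+0+0+0+0+1+1 mod 2 = 1
  s[3] = (000000011111111)·(001111010010011) mod 2 = 0+0+0+0+0+0+0+1+0+0+1+0+0+1+1 mod 2 = 0
Syndrome = 0110
Column i of H is the binary representation of i, so the syndrome is the binary index of the flipped bit.
Read s = 0110 with s[0] as LSB: 0·2^0 + 1·2^1 + 1·2^2 + 0·2^3 = 6.
Error is at bit position 6.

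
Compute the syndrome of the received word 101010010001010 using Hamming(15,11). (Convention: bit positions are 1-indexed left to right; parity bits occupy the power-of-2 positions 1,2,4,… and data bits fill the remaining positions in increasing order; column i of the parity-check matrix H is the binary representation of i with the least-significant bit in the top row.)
Syndrome s = H · r^T (mod 2), r = 101010010001010:
  s[0] = (101010101010101)·(101010010001010) mod 2 = 1+0+1+0+1+0+0+0+0+0+0+0+0+0+0 mod 2 = 1
  s[1] = (011001100110011)·(101010010001010) mod 2 = 0+0+1+0+0+0+0+0+0+0+0+0+0+1+0 mod 2 = 0
  s[2] = (000111100001111)·(101010010001010) mod 2 = 0+0+0+0+1+0+0+0+0+0+0+1+0+1+0 mod 2 = 1
  s[3] = (000000011111111)·(101010010001010) mod 2 = 0+0+0+0+0+0+0+1+0+0+0+1+0+1+0 mod 2 = 1
Syndrome = 1011
Non-zero syndrome: error at position 13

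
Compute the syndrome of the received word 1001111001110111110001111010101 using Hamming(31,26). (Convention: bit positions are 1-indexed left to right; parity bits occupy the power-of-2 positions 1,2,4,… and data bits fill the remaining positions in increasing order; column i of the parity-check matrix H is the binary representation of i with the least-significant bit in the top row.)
Syndrome s = H · r^T (mod 2), r = 1001111001110111110001111010101:
  s[0] = (1010101010101010101010101010101)·(1001111001110111110001111010101) mod 2 = 1+0+0+0+1+0+1+0+0+0+1+0+0+0+1+0+1+0+0+0+0+0+1+0+1+0+1+0+1+0+1 mod 2 = 1
  s[1] = (0110011001100110011001100110011)·(1001111001110111110001111010101) mod 2 = 0+0+0+0+0+1+1+0+0+1+1+0+0+1+1+0+0+1+0+0+0+1+1+0+0+0+1+0+0+0+1 mod 2 = 1
  s[2] = (0001111000011110000111100001111)·(1001111001110111110001111010101) mod 2 = 0+0+0+1+1+1+1+0+0+0+0+1+0+1+1+0+0+0+0+0+0+1+1+0+0+0+0+0+1+0+1 mod 2 = 1
  s[3] = (0000000111111110000000011111111)·(1001111001110111110001111010101) mod 2 = 0+0+0+0+0+0+0+0+0+1+1+1+0+1+1+0+0+0+0+0+0+0+0+1+1+0+1+0+1+0+1 mod 2 = 0
  s[4] = (0000000000000001111111111111111)·(1001111001110111110001111010101) mod 2 = 0+0+0+0+0+0+0+0+0+0+0+0+0+0+0+1+1+1+0+0+0+1+1+1+1+0+1+0+1+0+1 mod 2 = 0
Syndrome = 11100
Non-zero syndrome: error at position 7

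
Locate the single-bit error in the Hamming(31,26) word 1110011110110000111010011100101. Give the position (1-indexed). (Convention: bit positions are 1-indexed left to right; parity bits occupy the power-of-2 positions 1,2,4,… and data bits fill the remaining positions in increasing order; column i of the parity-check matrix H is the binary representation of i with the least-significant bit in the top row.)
Syndrome s = H · r^T (mod 2), r = 1110011110110000111010011100101:
  s[0] = (1010101010101010101010101010101)·(1110011110110000111010011100101) mod 2 = 1+0+1+0+0+0+1+0+1+0+1+0+0+0+0+0+1+0+1+0+1+0+0+0+1+0+0+0+1+0+1 mod 2 = 1
  s[1] = (0110011001100110011001100110011)·(1110011110110000111010011100101) mod 2 = 0+1+1+0+0+1+1+0+0+0+1+0+0+0+0+0+0+1+1+0+0+0+0+0+0+1+0+0+0+0+1 mod 2 = 1
  s[2] = (0001111000011110000111100001111)·(1110011110110000111010011100101) mod 2 = 0+0+0+0+0+1+1+0+0+0+0+1+0+0+0+0+0+0+0+0+1+0+0+0+0+0+0+0+1+0+1 mod 2 = 0
  s[3] = (0000000111111110000000011111111)·(1110011110110000111010011100101) mod 2 = 0+0+0+0+0+0+0+1+1+0+1+1+0+0+0+0+0+0+0+0+0+0+0+1+1+1+0+0+1+0+1 mod 2 = 1
  s[4] = (0000000000000001111111111111111)·(1110011110110000111010011100101) mod 2 = 0+0+0+0+0+0+0+0+0+0+0+0+0+0+0+0+1+1+1+0+1+0+0+1+1+1+0+0+1+0+1 mod 2 = 1
Syndrome = 11011
Column i of H is the binary representation of i, so the syndrome is the binary index of the flipped bit.
Read s = 11011 with s[0] as LSB: 1·2^0 + 1·2^1 + 0·2^2 + 1·2^3 + 1·2^4 = 27.
Error is at bit position 27.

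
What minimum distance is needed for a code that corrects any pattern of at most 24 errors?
Correcting t errors requires d_min ≥ 2t + 1 = 2·24 + 1 = 49.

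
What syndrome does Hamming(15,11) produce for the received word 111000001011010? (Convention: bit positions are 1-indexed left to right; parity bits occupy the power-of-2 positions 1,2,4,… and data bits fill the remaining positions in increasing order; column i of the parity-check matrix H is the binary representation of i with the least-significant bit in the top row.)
Syndrome s = H · r^T (mod 2), r = 111000001011010:
  s[0] = (101010101010101)·(111000001011010) mod 2 = 1+0+1+0+0+0+0+0+1+0+1+0+0+0+0 mod 2 = 0
  s[1] = (011001100110011)·(111000001011010) mod 2 = 0+1+1+0+0+0+0+0+0+0+1+0+0+1+0 mod 2 = 0
  s[2] = (000111100001111)·(111000001011010) mod 2 = 0+0+0+0+0+0+0+0+0+0+0+1+0+1+0 mod 2 = 0
  s[3] = (000000011111111)·(111000001011010) mod 2 = 0+0+0+0+0+0+0+0+1+0+1+1+0+1+0 mod 2 = 0
Syndrome = 0000
s = 0: no error detected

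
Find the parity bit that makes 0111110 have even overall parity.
Sum of data bits: 0+1+1+1+1+1+0 = 5.
5 mod 2 = 1, so parity bit = 1.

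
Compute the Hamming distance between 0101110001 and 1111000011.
XOR = 1010110010, count of 1s = 5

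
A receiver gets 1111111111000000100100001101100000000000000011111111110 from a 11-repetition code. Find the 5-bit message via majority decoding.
Split into 11-bit blocks and majority-vote each:
  block 1 = 11111111110: 10 ones, 1 zeros → 1
  block 2 = 00000100100: 2 ones, 9 zeros → 0
  block 3 = 00110110000: 4 ones, 7 zeros → 0
  block 4 = 00000000000: 0 ones, 11 zeros → 0
  block 5 = 11111111110: 10 ones, 1 zeros → 1
Decoded = 10001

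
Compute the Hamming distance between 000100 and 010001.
XOR = 010101, count of 1s = 3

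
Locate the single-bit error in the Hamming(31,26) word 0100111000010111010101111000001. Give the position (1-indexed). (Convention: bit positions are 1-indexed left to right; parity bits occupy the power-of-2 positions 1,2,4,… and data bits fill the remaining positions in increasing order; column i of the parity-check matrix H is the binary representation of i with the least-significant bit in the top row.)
Syndrome s = H · r^T (mod 2), r = 0100111000010111010101111000001:
  s[0] = (1010101010101010101010101010101)·(0100111000010111010101111000001) mod 2 = 0+0+0+0+1+0+1+0+0+0+0+0+0+0+1+0+0+0+0+0+0+0+1+0+1+0+0+0+0+0+1 mod 2 = 0
  s[1] = (0110011001100110011001100110011)·(0100111000010111010101111000001) mod 2 = 0+1+0+0+0+1+1+0+0+0+0+0+0+1+1+0+0+1+0+0+0+1+1+0+0+0+0+0+0+0+1 mod 2 = 1
  s[2] = (0001111000011110000111100001111)·(0100111000010111010101111000001) mod 2 = 0+0+0+0+1+1+1+0+0+0+0+1+0+1+1+0+0+0+0+1+0+1+1+0+0+0+0+0+0+0+1 mod 2 = 0
  s[3] = (0000000111111110000000011111111)·(0100111000010111010101111000001) mod 2 = 0+0+0+0+0+0+0+0+0+0+0+1+0+1+1+0+0+0+0+0+0+0+0+1+1+0+0+0+0+0+1 mod 2 = 0
  s[4] = (0000000000000001111111111111111)·(0100111000010111010101111000001) mod 2 = 0+0+0+0+0+0+0+0+0+0+0+0+0+0+0+1+0+1+0+1+0+1+1+1+1+0+0+0+0+0+1 mod 2 = 0
Syndrome = 01000
Column i of H is the binary representation of i, so the syndrome is the binary index of the flipped bit.
Read s = 01000 with s[0] as LSB: 0·2^0 + 1·2^1 + 0·2^2 + 0·2^3 + 0·2^4 = 2.
Error is at bit position 2.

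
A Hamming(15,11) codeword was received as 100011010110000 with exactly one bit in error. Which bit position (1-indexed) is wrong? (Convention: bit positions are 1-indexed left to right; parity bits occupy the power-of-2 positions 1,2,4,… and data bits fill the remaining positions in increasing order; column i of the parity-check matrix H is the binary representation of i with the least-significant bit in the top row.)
Syndrome s = H · r^T (mod 2), r = 100011010110000:
  s[0] = (101010101010101)·(100011010110000) mod 2 = 1+0+0+0+1+0+0+0+0+0+1+0+0+0+0 mod 2 = 1
  s[1] = (011001100110011)·(100011010110000) mod 2 = 0+0+0+0+0+1+0+0+0+1+1+0+0+0+0 mod 2 = 1
  s[2] = (000111100001111)·(100011010110000) mod 2 = 0+0+0+0+1+1+0+0+0+0+0+0+0+0+0 mod 2 = 0
  s[3] = (000000011111111)·(100011010110000) mod 2 = 0+0+0+0+0+0+0+1+0+1+1+0+0+0+0 mod 2 = 1
Syndrome = 1101
Column i of H is the binary representation of i, so the syndrome is the binary index of the flipped bit.
Read s = 1101 with s[0] as LSB: 1·2^0 + 1·2^1 + 0·2^2 + 1·2^3 = 11.
Error is at bit position 11.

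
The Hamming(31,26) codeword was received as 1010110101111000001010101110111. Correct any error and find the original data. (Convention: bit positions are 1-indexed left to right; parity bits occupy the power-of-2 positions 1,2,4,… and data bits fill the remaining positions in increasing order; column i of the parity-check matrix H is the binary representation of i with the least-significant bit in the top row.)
Syndrome s = H · r^T (mod 2), r = 1010110101111000001010101110111:
  s[0] = (1010101010101010101010101010101)·(1010110101111000001010101110111) mod 2 = 1+0+1+0+1+0+0+0+0+0+1+0+1+0+0+0+0+0+1+0+1+0+1+0+1+0+1+0+1+0+1 mod 2 = 0
  s[1] = (0110011001100110011001100110011)·(1010110101111000001010101110111) mod 2 = 0+0+1+0+0+1+0+0+0+1+1+0+0+0+0+0+0+0+1+0+0+0+1+0+0+1+1+0+0+1+1 mod 2 = 0
  s[2] = (0001111000011110000111100001111)·(1010110101111000001010101110111) mod 2 = 0+0+0+0+1+1+0+0+0+0+0+1+1+0+0+0+0+0+0+0+1+0+1+0+0+0+0+0+1+1+1 mod 2 = 1
  s[3] = (0000000111111110000000011111111)·(1010110101111000001010101110111) mod 2 = 0+0+0+0+0+0+0+1+0+1+1+1+1+0+0+0+0+0+0+0+0+0+0+0+1+1+1+0+1+1+1 mod 2 = 1
  s[4] = (0000000000000001111111111111111)·(1010110101111000001010101110111) mod 2 = 0+0+0+0+0+0+0+0+0+0+0+0+0+0+0+0+0+0+1+0+1+0+1+0+1+1+1+0+1+1+1 mod 2 = 1
Syndrome = 00111
Column 28 of H equals this syndrome → error at bit 28 (1-indexed).
Flip bit 28: 1010110101111000001010101110111 → 1010110101111000001010101111111
Extract data bits at positions {3,5,6,7,9,10,11,12,13,14,15,17,18,19,20,21,22,23,24,25,26,27,28,29,30,31}: 11100111100001010101111111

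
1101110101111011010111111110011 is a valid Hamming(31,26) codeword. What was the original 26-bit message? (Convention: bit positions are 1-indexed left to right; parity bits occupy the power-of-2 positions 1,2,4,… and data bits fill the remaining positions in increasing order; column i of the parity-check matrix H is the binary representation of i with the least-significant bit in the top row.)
Parity bits occupy power-of-2 positions; data bits are at positions {3,5,6,7,9,10,11,12,13,14,15,17,18,19,20,21,22,23,24,25,26,27,28,29,30,31} (1-indexed).
Extract: c[3]=0 c[5]=1 c[6]=1 c[7]=0 c[9]=0 c[10]=1 c[11]=1 c[12]=1 c[13]=1 c[14]=0 c[15]=1 c[17]=0 c[18]=1 c[19]=0 c[20]=1 c[21]=1 c[22]=1 c[23]=1 c[24]=1 c[25]=1 c[26]=1 c[27]=1 c[28]=0 c[29]=0 c[30]=1 c[31]=1
Data = 01100111101010111111110011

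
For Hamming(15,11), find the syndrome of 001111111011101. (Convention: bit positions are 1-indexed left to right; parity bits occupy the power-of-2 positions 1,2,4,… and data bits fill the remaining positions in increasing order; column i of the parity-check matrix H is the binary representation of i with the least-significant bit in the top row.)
Syndrome s = H · r^T (mod 2), r = 001111111011101:
  s[0] = (101010101010101)·(001111111011101) mod 2 = 0+0+1+0+1+0+1+0+1+0+1+0+1+0+1 mod 2 = 1
  s[1] = (011001100110011)·(001111111011101) mod 2 = 0+0+1+0+0+1+1+0+0+0+1+0+0+0+1 mod 2 = 1
  s[2] = (000111100001111)·(001111111011101) mod 2 = 0+0+0+1+1+1+1+0+0+0+0+1+1+0+1 mod 2 = 1
  s[3] = (000000011111111)·(001111111011101) mod 2 = 0+0+0+0+0+0+0+1+1+0+1+1+1+0+1 mod 2 = 0
Syndrome = 1110
Non-zero syndrome: error at position 7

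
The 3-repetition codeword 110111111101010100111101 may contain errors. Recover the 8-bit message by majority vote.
Split into 3-bit blocks and majority-vote each:
  block 1 = 110: 2 ones, 1 zeros → 1
  block 2 = 111: 3 ones, 0 zeros → 1
  block 3 = 111: 3 ones, 0 zeros → 1
  block 4 = 101: 2 ones, 1 zeros → 1
  block 5 = 010: 1 ones, 2 zeros → 0
  block 6 = 100: 1 ones, 2 zeros → 0
  block 7 = 111: 3 ones, 0 zeros → 1
  block 8 = 101: 2 ones, 1 zeros → 1
Decoded = 11110011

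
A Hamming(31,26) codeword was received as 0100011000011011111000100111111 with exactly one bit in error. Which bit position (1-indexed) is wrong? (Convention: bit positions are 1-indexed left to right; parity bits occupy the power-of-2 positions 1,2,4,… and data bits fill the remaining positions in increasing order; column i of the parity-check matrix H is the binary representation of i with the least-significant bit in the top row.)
Syndrome s = H · r^T (mod 2), r = 0100011000011011111000100111111:
  s[0] = (1010101010101010101010101010101)·(0100011000011011111000100111111) mod 2 = 0+0+0+0+0+0+1+0+0+0+0+0+1+0+1+0+1+0+1+0+0+0+1+0+0+0+1+0+1+0+1 mod 2 = 1
  s[1] = (0110011001100110011001100110011)·(0100011000011011111000100111111) mod 2 = 0+1+0+0+0+1+1+0+0+0+0+0+0+0+1+0+0+1+1+0+0+0+1+0+0+1+1+0+0+1+1 mod 2 = 1
  s[2] = (0001111000011110000111100001111)·(0100011000011011111000100111111) mod 2 = 0+0+0+0+0+1+1+0+0+0+0+1+1+0+1+0+0+0+0+0+0+0+1+0+0+0+0+1+1+1+1 mod 2 = 0
  s[3] = (0000000111111110000000011111111)·(0100011000011011111000100111111) mod 2 = 0+0+0+0+0+0+0+0+0+0+0+1+1+0+1+0+0+0+0+0+0+0+0+0+0+1+1+1+1+1+1 mod 2 = 1
  s[4] = (0000000000000001111111111111111)·(0100011000011011111000100111111) mod 2 = 0+0+0+0+0+0+0+0+0+0+0+0+0+0+0+1+1+1+1+0+0+0+1+0+0+1+1+1+1+1+1 mod 2 = 1
Syndrome = 11011
Column i of H is the binary representation of i, so the syndrome is the binary index of the flipped bit.
Read s = 11011 with s[0] as LSB: 1·2^0 + 1·2^1 + 0·2^2 + 1·2^3 + 1·2^4 = 27.
Error is at bit position 27.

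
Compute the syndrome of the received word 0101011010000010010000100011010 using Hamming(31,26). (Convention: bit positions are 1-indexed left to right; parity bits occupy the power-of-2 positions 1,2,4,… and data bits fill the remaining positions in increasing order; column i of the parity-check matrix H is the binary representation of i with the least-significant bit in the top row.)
Syndrome s = H · r^T (mod 2), r = 0101011010000010010000100011010:
  s[0] = (1010101010101010101010101010101)·(0101011010000010010000100011010) mod 2 = 0+0+0+0+0+0+1+0+1+0+0+0+0+0+1+0+0+0+0+0+0+0+1+0+0+0+1+0+0+0+0 mod 2 = 1
  s[1] = (0110011001100110011001100110011)·(0101011010000010010000100011010) mod 2 = 0+1+0+0+0+1+1+0+0+0+0+0+0+0+1+0+0+1+0+0+0+0+1+0+0+0+1+0+0+1+0 mod 2 = 0
  s[2] = (0001111000011110000111100001111)·(0101011010000010010000100011010) mod 2 = 0+0+0+1+0+1+1+0+0+0+0+0+0+0+1+0+0+0+0+0+0+0+1+0+0+0+0+1+0+1+0 mod 2 = 1
  s[3] = (0000000111111110000000011111111)·(0101011010000010010000100011010) mod 2 = 0+0+0+0+0+0+0+0+1+0+0+0+0+0+1+0+0+0+0+0+0+0+0+0+0+0+1+1+0+1+0 mod 2 = 1
  s[4] = (0000000000000001111111111111111)·(0101011010000010010000100011010) mod 2 = 0+0+0+0+0+0+0+0+0+0+0+0+0+0+0+0+0+1+0+0+0+0+1+0+0+0+1+1+0+1+0 mod 2 = 1
Syndrome = 10111
Non-zero syndrome: error at position 29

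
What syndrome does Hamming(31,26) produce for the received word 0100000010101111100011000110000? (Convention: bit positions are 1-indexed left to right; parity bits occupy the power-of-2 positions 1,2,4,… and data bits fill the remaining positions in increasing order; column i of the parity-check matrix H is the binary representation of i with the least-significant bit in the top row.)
Syndrome s = H · r^T (mod 2), r = 0100000010101111100011000110000:
  s[0] = (1010101010101010101010101010101)·(0100000010101111100011000110000) mod 2 = 0+0+0+0+0+0+0+0+1+0+1+0+1+0+1+0+1+0+0+0+1+0+0+0+0+0+1+0+0+0+0 mod 2 = 1
  s[1] = (0110011001100110011001100110011)·(0100000010101111100011000110000) mod 2 = 0+1+0+0+0+0+0+0+0+0+1+0+0+1+1+0+0+0+0+0+0+1+0+0+0+1+1+0+0+0+0 mod 2 = 1
  s[2] = (0001111000011110000111100001111)·(0100000010101111100011000110000) mod 2 = 0+0+0+0+0+0+0+0+0+0+0+0+1+1+1+0+0+0+0+0+1+1+0+0+0+0+0+0+0+0+0 mod 2 = 1
  s[3] = (0000000111111110000000011111111)·(0100000010101111100011000110000) mod 2 = 0+0+0+0+0+0+0+0+1+0+1+0+1+1+1+0+0+0+0+0+0+0+0+0+0+1+1+0+0+0+0 mod 2 = 1
  s[4] = (0000000000000001111111111111111)·(0100000010101111100011000110000) mod 2 = 0+0+0+0+0+0+0+0+0+0+0+0+0+0+0+1+1+0+0+0+1+1+0+0+0+1+1+0+0+0+0 mod 2 = 0
Syndrome = 11110
Non-zero syndrome: error at position 15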